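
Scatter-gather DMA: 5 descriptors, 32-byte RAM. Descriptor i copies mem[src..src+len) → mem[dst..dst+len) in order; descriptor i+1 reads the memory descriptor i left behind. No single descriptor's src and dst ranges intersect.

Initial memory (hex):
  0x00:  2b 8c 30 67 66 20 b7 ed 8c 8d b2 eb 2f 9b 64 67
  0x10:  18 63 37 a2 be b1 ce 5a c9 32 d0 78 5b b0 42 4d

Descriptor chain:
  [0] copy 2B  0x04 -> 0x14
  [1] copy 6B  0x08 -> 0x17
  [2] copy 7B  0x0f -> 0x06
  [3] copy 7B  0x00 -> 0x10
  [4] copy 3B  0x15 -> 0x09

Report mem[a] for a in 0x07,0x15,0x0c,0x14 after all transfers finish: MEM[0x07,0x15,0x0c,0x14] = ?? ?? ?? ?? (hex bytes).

[0] 0x04->0x14 len=2 : 66 20
[1] 0x08->0x17 len=6 : 8c 8d b2 eb 2f 9b
[2] 0x0f->0x06 len=7 : 67 18 63 37 a2 66 20
[3] 0x00->0x10 len=7 : 2b 8c 30 67 66 20 67
[4] 0x15->0x09 len=3 : 20 67 8c
query mem[0x07]=0x18, mem[0x15]=0x20, mem[0x0c]=0x20, mem[0x14]=0x66

MEM[0x07,0x15,0x0c,0x14] = 18 20 20 66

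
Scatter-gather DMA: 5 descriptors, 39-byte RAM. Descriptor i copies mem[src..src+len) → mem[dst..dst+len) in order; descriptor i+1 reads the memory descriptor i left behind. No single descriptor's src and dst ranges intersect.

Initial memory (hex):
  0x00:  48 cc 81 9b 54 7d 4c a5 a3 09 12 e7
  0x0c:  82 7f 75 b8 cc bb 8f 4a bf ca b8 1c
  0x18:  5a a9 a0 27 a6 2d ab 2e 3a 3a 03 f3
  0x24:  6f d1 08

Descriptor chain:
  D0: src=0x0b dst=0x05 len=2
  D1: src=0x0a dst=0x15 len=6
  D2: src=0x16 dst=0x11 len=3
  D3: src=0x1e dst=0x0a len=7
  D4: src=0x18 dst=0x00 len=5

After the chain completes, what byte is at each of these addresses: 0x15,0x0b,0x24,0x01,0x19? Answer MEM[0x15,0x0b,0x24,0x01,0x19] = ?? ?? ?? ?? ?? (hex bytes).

MEM[0x15,0x0b,0x24,0x01,0x19] = 12 2e 6f 75 75

[0] 0x0b->0x05 len=2 : e7 82
[1] 0x0a->0x15 len=6 : 12 e7 82 7f 75 b8
[2] 0x16->0x11 len=3 : e7 82 7f
[3] 0x1e->0x0a len=7 : ab 2e 3a 3a 03 f3 6f
[4] 0x18->0x00 len=5 : 7f 75 b8 27 a6
query mem[0x15]=0x12, mem[0x0b]=0x2e, mem[0x24]=0x6f, mem[0x01]=0x75, mem[0x19]=0x75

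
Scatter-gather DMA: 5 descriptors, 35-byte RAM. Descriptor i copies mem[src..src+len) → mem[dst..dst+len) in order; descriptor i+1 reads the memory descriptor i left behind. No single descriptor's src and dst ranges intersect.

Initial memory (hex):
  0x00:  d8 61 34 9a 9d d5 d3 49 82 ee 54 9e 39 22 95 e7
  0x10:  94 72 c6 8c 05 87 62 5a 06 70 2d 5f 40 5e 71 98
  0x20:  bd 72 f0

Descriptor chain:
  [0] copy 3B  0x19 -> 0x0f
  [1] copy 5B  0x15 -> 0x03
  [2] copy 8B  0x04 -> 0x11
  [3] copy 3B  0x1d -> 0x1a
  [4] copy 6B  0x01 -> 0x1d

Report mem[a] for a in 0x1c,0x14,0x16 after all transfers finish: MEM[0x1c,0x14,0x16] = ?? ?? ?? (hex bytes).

D0: mem[0x0f..0x11] <- [70 2d 5f]
D1: mem[0x03..0x07] <- [87 62 5a 06 70]
D2: mem[0x11..0x18] <- [62 5a 06 70 82 ee 54 9e]
D3: mem[0x1a..0x1c] <- [5e 71 98]
D4: mem[0x1d..0x22] <- [61 34 87 62 5a 06]
query mem[0x1c]=0x98, mem[0x14]=0x70, mem[0x16]=0xee

MEM[0x1c,0x14,0x16] = 98 70 ee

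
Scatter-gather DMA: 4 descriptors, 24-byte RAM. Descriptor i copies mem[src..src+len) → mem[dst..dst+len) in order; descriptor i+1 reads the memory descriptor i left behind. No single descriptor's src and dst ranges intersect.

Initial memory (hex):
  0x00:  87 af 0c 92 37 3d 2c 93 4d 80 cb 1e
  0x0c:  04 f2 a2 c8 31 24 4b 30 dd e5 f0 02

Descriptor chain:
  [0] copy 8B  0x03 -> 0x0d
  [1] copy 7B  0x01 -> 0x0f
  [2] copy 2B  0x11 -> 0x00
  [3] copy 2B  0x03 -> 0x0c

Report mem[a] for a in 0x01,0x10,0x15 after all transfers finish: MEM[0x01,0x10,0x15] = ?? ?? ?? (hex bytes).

MEM[0x01,0x10,0x15] = 37 0c 93

  after D0: wrote 8B at 0x0d = 92373d2c934d80cb
  after D1: wrote 7B at 0x0f = af0c92373d2c93
  after D2: wrote 2B at 0x00 = 9237
  after D3: wrote 2B at 0x0c = 9237
query mem[0x01]=0x37, mem[0x10]=0x0c, mem[0x15]=0x93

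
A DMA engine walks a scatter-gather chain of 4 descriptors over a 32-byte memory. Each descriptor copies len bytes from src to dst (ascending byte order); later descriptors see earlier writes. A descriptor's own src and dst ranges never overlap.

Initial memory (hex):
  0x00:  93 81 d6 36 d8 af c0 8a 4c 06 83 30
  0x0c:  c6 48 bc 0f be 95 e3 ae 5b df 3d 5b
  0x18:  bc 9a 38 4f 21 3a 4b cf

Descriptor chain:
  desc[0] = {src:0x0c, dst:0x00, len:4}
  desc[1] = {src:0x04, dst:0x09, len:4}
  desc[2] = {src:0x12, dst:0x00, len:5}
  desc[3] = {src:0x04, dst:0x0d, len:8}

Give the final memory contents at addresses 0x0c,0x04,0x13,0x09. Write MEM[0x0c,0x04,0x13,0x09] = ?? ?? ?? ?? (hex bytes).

MEM[0x0c,0x04,0x13,0x09] = 8a 3d af d8

  after D0: wrote 4B at 0x00 = c648bc0f
  after D1: wrote 4B at 0x09 = d8afc08a
  after D2: wrote 5B at 0x00 = e3ae5bdf3d
  after D3: wrote 8B at 0x0d = 3dafc08a4cd8afc0
query mem[0x0c]=0x8a, mem[0x04]=0x3d, mem[0x13]=0xaf, mem[0x09]=0xd8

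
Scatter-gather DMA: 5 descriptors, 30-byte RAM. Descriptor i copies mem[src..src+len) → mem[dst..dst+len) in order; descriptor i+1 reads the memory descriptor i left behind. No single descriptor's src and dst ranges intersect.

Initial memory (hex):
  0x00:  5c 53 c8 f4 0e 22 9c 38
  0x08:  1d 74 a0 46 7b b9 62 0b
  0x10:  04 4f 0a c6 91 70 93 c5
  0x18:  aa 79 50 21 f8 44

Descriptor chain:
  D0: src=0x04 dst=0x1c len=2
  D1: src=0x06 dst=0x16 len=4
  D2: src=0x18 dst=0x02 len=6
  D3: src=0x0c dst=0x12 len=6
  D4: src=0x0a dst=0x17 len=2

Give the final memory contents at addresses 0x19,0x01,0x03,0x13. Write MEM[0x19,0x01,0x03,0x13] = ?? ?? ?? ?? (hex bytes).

#0 dst[0x1c+2] := {0x0e,0x22}
#1 dst[0x16+4] := {0x9c,0x38,0x1d,0x74}
#2 dst[0x02+6] := {0x1d,0x74,0x50,0x21,0x0e,0x22}
#3 dst[0x12+6] := {0x7b,0xb9,0x62,0x0b,0x04,0x4f}
#4 dst[0x17+2] := {0xa0,0x46}
query mem[0x19]=0x74, mem[0x01]=0x53, mem[0x03]=0x74, mem[0x13]=0xb9

MEM[0x19,0x01,0x03,0x13] = 74 53 74 b9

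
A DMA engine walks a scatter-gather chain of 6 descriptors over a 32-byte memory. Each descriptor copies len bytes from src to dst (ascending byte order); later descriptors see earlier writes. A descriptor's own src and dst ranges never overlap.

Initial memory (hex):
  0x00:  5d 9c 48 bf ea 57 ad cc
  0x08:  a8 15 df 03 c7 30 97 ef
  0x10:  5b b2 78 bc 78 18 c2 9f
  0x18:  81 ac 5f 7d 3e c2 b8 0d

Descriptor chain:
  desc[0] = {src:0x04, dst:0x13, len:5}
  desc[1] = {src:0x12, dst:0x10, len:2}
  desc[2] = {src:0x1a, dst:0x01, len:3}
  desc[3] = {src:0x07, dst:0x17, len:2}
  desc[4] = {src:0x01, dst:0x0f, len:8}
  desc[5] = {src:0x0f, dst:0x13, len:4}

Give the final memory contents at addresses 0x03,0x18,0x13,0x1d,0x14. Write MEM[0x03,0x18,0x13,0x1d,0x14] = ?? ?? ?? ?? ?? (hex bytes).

D0: mem[0x13..0x17] <- [ea 57 ad cc a8]
D1: mem[0x10..0x11] <- [78 ea]
D2: mem[0x01..0x03] <- [5f 7d 3e]
D3: mem[0x17..0x18] <- [cc a8]
D4: mem[0x0f..0x16] <- [5f 7d 3e ea 57 ad cc a8]
D5: mem[0x13..0x16] <- [5f 7d 3e ea]
query mem[0x03]=0x3e, mem[0x18]=0xa8, mem[0x13]=0x5f, mem[0x1d]=0xc2, mem[0x14]=0x7d

MEM[0x03,0x18,0x13,0x1d,0x14] = 3e a8 5f c2 7d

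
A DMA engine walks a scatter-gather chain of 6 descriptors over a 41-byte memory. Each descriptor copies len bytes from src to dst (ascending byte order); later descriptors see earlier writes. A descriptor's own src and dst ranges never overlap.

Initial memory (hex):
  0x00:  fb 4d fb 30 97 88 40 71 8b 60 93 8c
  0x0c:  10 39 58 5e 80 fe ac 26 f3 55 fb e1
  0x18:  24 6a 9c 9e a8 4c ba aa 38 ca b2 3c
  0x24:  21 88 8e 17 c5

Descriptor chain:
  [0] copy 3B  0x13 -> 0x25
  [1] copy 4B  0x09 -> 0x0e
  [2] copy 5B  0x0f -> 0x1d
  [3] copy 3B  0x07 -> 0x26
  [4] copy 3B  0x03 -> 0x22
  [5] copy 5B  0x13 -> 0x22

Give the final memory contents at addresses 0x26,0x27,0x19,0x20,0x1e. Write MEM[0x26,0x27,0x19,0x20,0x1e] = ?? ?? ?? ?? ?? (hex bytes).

MEM[0x26,0x27,0x19,0x20,0x1e] = e1 8b 6a ac 8c

  after D0: wrote 3B at 0x25 = 26f355
  after D1: wrote 4B at 0x0e = 60938c10
  after D2: wrote 5B at 0x1d = 938c10ac26
  after D3: wrote 3B at 0x26 = 718b60
  after D4: wrote 3B at 0x22 = 309788
  after D5: wrote 5B at 0x22 = 26f355fbe1
query mem[0x26]=0xe1, mem[0x27]=0x8b, mem[0x19]=0x6a, mem[0x20]=0xac, mem[0x1e]=0x8c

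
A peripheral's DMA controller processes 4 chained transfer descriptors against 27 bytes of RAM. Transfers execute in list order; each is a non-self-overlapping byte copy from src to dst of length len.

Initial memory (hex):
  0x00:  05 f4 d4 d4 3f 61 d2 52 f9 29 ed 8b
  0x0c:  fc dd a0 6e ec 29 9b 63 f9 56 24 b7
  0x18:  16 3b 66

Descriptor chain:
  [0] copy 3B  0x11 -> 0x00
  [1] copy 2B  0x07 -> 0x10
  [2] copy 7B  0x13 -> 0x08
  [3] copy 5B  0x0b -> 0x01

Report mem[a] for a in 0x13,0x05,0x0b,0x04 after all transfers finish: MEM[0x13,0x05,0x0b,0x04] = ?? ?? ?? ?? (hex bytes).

#0 dst[0x00+3] := {0x29,0x9b,0x63}
#1 dst[0x10+2] := {0x52,0xf9}
#2 dst[0x08+7] := {0x63,0xf9,0x56,0x24,0xb7,0x16,0x3b}
#3 dst[0x01+5] := {0x24,0xb7,0x16,0x3b,0x6e}
query mem[0x13]=0x63, mem[0x05]=0x6e, mem[0x0b]=0x24, mem[0x04]=0x3b

MEM[0x13,0x05,0x0b,0x04] = 63 6e 24 3b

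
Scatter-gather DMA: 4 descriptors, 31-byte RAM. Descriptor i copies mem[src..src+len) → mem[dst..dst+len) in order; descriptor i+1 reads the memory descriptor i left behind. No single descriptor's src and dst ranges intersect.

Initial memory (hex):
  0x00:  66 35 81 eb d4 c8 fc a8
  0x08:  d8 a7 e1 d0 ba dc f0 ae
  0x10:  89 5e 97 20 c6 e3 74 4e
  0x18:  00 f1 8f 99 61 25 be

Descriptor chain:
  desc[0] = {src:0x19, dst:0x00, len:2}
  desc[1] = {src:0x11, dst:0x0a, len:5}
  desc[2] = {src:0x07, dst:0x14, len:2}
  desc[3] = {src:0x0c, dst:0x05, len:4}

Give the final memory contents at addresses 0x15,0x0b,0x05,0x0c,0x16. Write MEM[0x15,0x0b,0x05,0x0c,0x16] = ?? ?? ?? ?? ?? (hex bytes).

MEM[0x15,0x0b,0x05,0x0c,0x16] = d8 97 20 20 74

[0] 0x19->0x00 len=2 : f1 8f
[1] 0x11->0x0a len=5 : 5e 97 20 c6 e3
[2] 0x07->0x14 len=2 : a8 d8
[3] 0x0c->0x05 len=4 : 20 c6 e3 ae
query mem[0x15]=0xd8, mem[0x0b]=0x97, mem[0x05]=0x20, mem[0x0c]=0x20, mem[0x16]=0x74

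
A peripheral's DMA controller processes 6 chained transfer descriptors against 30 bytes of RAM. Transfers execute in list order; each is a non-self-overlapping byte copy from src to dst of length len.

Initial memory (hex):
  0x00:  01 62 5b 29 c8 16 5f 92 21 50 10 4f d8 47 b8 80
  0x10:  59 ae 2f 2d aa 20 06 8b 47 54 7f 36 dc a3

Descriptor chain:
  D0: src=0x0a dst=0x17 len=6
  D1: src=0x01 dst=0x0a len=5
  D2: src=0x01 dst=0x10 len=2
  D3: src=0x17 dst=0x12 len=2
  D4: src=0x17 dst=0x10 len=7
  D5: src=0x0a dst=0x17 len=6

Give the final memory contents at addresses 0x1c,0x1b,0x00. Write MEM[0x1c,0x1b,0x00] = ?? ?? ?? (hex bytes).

  after D0: wrote 6B at 0x17 = 104fd847b880
  after D1: wrote 5B at 0x0a = 625b29c816
  after D2: wrote 2B at 0x10 = 625b
  after D3: wrote 2B at 0x12 = 104f
  after D4: wrote 7B at 0x10 = 104fd847b880a3
  after D5: wrote 6B at 0x17 = 625b29c81680
query mem[0x1c]=0x80, mem[0x1b]=0x16, mem[0x00]=0x01

MEM[0x1c,0x1b,0x00] = 80 16 01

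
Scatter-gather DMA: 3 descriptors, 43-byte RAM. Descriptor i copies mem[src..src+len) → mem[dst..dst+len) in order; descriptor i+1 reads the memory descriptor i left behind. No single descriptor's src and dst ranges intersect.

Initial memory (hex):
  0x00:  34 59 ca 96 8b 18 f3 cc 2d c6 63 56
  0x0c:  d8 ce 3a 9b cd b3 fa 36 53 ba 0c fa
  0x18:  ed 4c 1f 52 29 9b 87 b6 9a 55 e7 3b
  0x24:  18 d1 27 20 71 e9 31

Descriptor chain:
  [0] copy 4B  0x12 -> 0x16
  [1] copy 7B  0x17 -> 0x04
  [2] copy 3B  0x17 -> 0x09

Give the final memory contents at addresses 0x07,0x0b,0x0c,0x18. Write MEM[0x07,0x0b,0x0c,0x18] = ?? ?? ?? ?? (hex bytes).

MEM[0x07,0x0b,0x0c,0x18] = 1f ba d8 53

[0] 0x12->0x16 len=4 : fa 36 53 ba
[1] 0x17->0x04 len=7 : 36 53 ba 1f 52 29 9b
[2] 0x17->0x09 len=3 : 36 53 ba
query mem[0x07]=0x1f, mem[0x0b]=0xba, mem[0x0c]=0xd8, mem[0x18]=0x53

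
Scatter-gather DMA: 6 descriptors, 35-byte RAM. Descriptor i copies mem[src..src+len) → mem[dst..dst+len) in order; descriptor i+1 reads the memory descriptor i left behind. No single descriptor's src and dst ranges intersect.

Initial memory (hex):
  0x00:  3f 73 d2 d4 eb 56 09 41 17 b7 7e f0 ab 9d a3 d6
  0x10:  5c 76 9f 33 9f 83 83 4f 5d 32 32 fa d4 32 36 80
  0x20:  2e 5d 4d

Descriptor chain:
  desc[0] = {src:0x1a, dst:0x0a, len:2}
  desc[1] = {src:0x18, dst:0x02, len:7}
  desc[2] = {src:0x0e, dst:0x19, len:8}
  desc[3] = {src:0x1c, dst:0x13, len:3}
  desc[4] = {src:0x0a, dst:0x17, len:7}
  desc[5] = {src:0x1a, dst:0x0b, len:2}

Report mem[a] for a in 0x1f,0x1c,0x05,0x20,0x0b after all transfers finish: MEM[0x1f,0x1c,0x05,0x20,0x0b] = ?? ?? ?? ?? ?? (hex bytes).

MEM[0x1f,0x1c,0x05,0x20,0x0b] = 9f d6 fa 83 9d

D0: mem[0x0a..0x0b] <- [32 fa]
D1: mem[0x02..0x08] <- [5d 32 32 fa d4 32 36]
D2: mem[0x19..0x20] <- [a3 d6 5c 76 9f 33 9f 83]
D3: mem[0x13..0x15] <- [76 9f 33]
D4: mem[0x17..0x1d] <- [32 fa ab 9d a3 d6 5c]
D5: mem[0x0b..0x0c] <- [9d a3]
query mem[0x1f]=0x9f, mem[0x1c]=0xd6, mem[0x05]=0xfa, mem[0x20]=0x83, mem[0x0b]=0x9d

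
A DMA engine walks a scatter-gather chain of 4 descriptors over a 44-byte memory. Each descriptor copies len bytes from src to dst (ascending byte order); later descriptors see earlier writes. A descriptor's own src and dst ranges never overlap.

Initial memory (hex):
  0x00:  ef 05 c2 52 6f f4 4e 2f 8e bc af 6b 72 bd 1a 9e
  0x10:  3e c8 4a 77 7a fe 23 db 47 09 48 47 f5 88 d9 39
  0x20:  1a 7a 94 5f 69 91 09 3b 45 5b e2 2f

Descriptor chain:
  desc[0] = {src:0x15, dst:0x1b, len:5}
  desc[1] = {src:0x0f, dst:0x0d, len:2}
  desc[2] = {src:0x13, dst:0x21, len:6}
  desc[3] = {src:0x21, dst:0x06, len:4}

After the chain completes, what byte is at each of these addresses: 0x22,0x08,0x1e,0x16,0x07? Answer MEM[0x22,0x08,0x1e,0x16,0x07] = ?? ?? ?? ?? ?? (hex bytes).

[0] 0x15->0x1b len=5 : fe 23 db 47 09
[1] 0x0f->0x0d len=2 : 9e 3e
[2] 0x13->0x21 len=6 : 77 7a fe 23 db 47
[3] 0x21->0x06 len=4 : 77 7a fe 23
query mem[0x22]=0x7a, mem[0x08]=0xfe, mem[0x1e]=0x47, mem[0x16]=0x23, mem[0x07]=0x7a

MEM[0x22,0x08,0x1e,0x16,0x07] = 7a fe 47 23 7a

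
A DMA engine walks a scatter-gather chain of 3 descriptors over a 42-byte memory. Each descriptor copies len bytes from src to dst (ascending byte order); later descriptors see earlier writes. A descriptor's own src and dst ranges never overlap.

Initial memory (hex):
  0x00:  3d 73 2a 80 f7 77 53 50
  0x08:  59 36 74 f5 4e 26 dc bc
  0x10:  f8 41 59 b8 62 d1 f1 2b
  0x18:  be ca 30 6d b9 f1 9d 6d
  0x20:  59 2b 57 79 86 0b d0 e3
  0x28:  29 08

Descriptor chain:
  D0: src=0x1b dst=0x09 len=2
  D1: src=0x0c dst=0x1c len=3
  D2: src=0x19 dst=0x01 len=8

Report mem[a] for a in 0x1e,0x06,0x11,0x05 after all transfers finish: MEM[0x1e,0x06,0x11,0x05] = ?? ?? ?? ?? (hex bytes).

MEM[0x1e,0x06,0x11,0x05] = dc dc 41 26

  after D0: wrote 2B at 0x09 = 6db9
  after D1: wrote 3B at 0x1c = 4e26dc
  after D2: wrote 8B at 0x01 = ca306d4e26dc6d59
query mem[0x1e]=0xdc, mem[0x06]=0xdc, mem[0x11]=0x41, mem[0x05]=0x26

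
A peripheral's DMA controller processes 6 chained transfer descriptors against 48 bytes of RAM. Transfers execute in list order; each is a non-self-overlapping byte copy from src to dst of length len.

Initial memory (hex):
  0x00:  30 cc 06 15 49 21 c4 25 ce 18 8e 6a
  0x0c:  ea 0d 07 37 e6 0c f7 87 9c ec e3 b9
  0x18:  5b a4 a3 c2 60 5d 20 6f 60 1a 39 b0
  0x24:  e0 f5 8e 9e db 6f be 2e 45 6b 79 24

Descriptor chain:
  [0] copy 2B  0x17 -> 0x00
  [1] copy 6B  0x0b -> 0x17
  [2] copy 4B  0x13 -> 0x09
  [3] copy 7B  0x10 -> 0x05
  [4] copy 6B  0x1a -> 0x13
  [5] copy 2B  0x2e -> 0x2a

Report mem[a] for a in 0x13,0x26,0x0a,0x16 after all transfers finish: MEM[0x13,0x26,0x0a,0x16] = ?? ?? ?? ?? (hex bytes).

MEM[0x13,0x26,0x0a,0x16] = 07 8e ec 5d

[0] 0x17->0x00 len=2 : b9 5b
[1] 0x0b->0x17 len=6 : 6a ea 0d 07 37 e6
[2] 0x13->0x09 len=4 : 87 9c ec e3
[3] 0x10->0x05 len=7 : e6 0c f7 87 9c ec e3
[4] 0x1a->0x13 len=6 : 07 37 e6 5d 20 6f
[5] 0x2e->0x2a len=2 : 79 24
query mem[0x13]=0x07, mem[0x26]=0x8e, mem[0x0a]=0xec, mem[0x16]=0x5d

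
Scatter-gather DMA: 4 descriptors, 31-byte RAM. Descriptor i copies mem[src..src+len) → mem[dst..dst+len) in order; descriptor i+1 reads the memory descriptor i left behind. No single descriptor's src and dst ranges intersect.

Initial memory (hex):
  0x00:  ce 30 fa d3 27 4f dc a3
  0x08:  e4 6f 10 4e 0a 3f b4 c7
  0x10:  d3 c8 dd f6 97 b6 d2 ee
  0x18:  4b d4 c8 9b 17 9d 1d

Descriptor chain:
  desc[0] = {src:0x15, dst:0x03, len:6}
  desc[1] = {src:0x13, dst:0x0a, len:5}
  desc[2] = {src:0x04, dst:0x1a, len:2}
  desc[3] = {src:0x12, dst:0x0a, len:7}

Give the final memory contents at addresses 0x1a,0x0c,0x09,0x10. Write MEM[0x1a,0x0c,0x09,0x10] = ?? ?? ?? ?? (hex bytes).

MEM[0x1a,0x0c,0x09,0x10] = d2 97 6f 4b

  after D0: wrote 6B at 0x03 = b6d2ee4bd4c8
  after D1: wrote 5B at 0x0a = f697b6d2ee
  after D2: wrote 2B at 0x1a = d2ee
  after D3: wrote 7B at 0x0a = ddf697b6d2ee4b
query mem[0x1a]=0xd2, mem[0x0c]=0x97, mem[0x09]=0x6f, mem[0x10]=0x4b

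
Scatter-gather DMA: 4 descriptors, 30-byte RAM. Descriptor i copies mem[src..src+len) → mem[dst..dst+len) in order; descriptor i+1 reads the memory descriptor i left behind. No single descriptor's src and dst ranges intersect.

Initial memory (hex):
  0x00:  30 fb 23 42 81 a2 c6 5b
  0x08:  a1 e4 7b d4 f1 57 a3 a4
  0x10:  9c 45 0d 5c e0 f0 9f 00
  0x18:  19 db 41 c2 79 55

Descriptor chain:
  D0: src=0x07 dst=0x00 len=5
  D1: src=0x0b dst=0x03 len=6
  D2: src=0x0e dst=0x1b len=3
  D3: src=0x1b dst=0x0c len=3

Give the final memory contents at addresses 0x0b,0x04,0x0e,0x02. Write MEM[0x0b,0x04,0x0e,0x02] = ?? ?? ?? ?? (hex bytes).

D0: mem[0x00..0x04] <- [5b a1 e4 7b d4]
D1: mem[0x03..0x08] <- [d4 f1 57 a3 a4 9c]
D2: mem[0x1b..0x1d] <- [a3 a4 9c]
D3: mem[0x0c..0x0e] <- [a3 a4 9c]
query mem[0x0b]=0xd4, mem[0x04]=0xf1, mem[0x0e]=0x9c, mem[0x02]=0xe4

MEM[0x0b,0x04,0x0e,0x02] = d4 f1 9c e4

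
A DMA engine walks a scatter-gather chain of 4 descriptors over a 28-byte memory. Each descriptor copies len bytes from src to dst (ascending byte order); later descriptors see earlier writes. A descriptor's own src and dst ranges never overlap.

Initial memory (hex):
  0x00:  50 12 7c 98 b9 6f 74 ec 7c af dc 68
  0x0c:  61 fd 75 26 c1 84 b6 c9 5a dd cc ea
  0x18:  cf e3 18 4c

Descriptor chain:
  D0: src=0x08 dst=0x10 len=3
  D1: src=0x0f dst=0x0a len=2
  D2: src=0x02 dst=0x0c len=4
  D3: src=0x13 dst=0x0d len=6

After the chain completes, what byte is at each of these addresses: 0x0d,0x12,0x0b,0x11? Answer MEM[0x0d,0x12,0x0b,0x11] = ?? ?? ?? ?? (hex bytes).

#0 dst[0x10+3] := {0x7c,0xaf,0xdc}
#1 dst[0x0a+2] := {0x26,0x7c}
#2 dst[0x0c+4] := {0x7c,0x98,0xb9,0x6f}
#3 dst[0x0d+6] := {0xc9,0x5a,0xdd,0xcc,0xea,0xcf}
query mem[0x0d]=0xc9, mem[0x12]=0xcf, mem[0x0b]=0x7c, mem[0x11]=0xea

MEM[0x0d,0x12,0x0b,0x11] = c9 cf 7c ea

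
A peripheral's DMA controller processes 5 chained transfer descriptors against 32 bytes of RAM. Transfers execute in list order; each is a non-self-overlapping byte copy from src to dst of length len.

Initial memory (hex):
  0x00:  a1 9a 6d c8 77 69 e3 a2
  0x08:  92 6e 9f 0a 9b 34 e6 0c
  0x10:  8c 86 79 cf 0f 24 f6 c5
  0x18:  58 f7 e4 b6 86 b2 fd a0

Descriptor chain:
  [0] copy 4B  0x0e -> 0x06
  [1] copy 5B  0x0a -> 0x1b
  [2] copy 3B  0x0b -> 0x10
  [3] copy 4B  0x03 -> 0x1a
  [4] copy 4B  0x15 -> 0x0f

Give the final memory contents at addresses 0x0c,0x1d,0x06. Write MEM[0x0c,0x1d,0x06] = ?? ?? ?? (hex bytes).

[0] 0x0e->0x06 len=4 : e6 0c 8c 86
[1] 0x0a->0x1b len=5 : 9f 0a 9b 34 e6
[2] 0x0b->0x10 len=3 : 0a 9b 34
[3] 0x03->0x1a len=4 : c8 77 69 e6
[4] 0x15->0x0f len=4 : 24 f6 c5 58
query mem[0x0c]=0x9b, mem[0x1d]=0xe6, mem[0x06]=0xe6

MEM[0x0c,0x1d,0x06] = 9b e6 e6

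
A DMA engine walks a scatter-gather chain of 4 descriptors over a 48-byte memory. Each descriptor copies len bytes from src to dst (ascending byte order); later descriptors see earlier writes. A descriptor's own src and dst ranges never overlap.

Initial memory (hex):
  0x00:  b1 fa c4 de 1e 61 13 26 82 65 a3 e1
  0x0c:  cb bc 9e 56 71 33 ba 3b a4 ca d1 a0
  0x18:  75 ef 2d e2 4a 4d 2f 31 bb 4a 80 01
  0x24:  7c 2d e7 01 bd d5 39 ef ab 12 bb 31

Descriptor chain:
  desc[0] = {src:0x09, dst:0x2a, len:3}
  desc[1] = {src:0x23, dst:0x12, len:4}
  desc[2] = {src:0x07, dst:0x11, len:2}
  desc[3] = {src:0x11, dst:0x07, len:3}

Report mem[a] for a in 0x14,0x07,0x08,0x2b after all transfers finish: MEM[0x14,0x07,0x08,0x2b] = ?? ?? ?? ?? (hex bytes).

MEM[0x14,0x07,0x08,0x2b] = 2d 26 82 a3

D0: mem[0x2a..0x2c] <- [65 a3 e1]
D1: mem[0x12..0x15] <- [01 7c 2d e7]
D2: mem[0x11..0x12] <- [26 82]
D3: mem[0x07..0x09] <- [26 82 7c]
query mem[0x14]=0x2d, mem[0x07]=0x26, mem[0x08]=0x82, mem[0x2b]=0xa3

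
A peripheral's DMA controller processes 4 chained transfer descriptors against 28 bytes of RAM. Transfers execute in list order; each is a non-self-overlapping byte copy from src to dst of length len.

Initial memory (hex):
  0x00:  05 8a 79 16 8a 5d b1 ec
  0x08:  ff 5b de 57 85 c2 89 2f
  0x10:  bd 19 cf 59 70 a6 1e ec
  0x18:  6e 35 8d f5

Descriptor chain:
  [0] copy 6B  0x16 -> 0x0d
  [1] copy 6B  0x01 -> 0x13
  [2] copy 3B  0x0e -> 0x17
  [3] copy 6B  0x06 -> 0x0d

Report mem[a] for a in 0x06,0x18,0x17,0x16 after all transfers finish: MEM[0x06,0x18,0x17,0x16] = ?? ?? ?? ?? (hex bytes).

MEM[0x06,0x18,0x17,0x16] = b1 6e ec 8a

D0: mem[0x0d..0x12] <- [1e ec 6e 35 8d f5]
D1: mem[0x13..0x18] <- [8a 79 16 8a 5d b1]
D2: mem[0x17..0x19] <- [ec 6e 35]
D3: mem[0x0d..0x12] <- [b1 ec ff 5b de 57]
query mem[0x06]=0xb1, mem[0x18]=0x6e, mem[0x17]=0xec, mem[0x16]=0x8a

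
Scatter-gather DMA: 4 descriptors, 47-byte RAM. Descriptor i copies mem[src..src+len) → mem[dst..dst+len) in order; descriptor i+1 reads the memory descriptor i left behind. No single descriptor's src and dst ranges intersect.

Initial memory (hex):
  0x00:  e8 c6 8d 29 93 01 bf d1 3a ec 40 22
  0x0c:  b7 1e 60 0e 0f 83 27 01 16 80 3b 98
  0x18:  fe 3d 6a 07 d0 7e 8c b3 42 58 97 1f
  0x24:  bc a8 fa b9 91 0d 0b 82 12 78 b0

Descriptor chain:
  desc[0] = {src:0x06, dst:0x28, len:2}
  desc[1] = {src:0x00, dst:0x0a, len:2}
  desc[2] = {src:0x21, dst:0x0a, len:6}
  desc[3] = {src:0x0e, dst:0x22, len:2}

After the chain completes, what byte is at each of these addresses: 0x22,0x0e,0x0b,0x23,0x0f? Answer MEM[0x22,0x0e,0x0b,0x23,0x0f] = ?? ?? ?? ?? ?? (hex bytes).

  after D0: wrote 2B at 0x28 = bfd1
  after D1: wrote 2B at 0x0a = e8c6
  after D2: wrote 6B at 0x0a = 58971fbca8fa
  after D3: wrote 2B at 0x22 = a8fa
query mem[0x22]=0xa8, mem[0x0e]=0xa8, mem[0x0b]=0x97, mem[0x23]=0xfa, mem[0x0f]=0xfa

MEM[0x22,0x0e,0x0b,0x23,0x0f] = a8 a8 97 fa fa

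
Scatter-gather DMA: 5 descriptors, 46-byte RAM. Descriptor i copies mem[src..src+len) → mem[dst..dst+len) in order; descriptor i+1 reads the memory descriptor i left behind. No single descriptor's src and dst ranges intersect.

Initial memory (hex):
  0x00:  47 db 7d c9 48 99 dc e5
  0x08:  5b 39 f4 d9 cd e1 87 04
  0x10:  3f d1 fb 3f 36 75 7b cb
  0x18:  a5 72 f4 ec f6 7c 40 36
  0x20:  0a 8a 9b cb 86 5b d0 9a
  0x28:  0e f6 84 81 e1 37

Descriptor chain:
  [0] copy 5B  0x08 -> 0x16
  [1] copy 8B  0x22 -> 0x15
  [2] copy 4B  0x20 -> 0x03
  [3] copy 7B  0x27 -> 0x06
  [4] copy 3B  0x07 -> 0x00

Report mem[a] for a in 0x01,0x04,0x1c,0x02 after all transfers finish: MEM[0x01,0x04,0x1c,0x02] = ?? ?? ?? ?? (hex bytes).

MEM[0x01,0x04,0x1c,0x02] = f6 8a f6 84

  after D0: wrote 5B at 0x16 = 5b39f4d9cd
  after D1: wrote 8B at 0x15 = 9bcb865bd09a0ef6
  after D2: wrote 4B at 0x03 = 0a8a9bcb
  after D3: wrote 7B at 0x06 = 9a0ef68481e137
  after D4: wrote 3B at 0x00 = 0ef684
query mem[0x01]=0xf6, mem[0x04]=0x8a, mem[0x1c]=0xf6, mem[0x02]=0x84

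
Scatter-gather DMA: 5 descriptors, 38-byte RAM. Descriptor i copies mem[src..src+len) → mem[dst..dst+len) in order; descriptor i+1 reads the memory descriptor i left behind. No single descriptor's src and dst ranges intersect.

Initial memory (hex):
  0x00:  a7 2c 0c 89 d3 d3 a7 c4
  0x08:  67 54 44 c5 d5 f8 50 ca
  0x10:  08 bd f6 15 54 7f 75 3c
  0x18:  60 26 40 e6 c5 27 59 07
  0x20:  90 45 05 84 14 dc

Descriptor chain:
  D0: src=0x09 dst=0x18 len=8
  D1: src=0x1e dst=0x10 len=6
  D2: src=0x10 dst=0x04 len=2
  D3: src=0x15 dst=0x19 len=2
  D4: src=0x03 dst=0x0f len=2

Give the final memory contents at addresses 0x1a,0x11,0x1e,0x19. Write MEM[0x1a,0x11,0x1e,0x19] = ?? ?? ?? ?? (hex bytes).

  after D0: wrote 8B at 0x18 = 5444c5d5f850ca08
  after D1: wrote 6B at 0x10 = ca0890450584
  after D2: wrote 2B at 0x04 = ca08
  after D3: wrote 2B at 0x19 = 8475
  after D4: wrote 2B at 0x0f = 89ca
query mem[0x1a]=0x75, mem[0x11]=0x08, mem[0x1e]=0xca, mem[0x19]=0x84

MEM[0x1a,0x11,0x1e,0x19] = 75 08 ca 84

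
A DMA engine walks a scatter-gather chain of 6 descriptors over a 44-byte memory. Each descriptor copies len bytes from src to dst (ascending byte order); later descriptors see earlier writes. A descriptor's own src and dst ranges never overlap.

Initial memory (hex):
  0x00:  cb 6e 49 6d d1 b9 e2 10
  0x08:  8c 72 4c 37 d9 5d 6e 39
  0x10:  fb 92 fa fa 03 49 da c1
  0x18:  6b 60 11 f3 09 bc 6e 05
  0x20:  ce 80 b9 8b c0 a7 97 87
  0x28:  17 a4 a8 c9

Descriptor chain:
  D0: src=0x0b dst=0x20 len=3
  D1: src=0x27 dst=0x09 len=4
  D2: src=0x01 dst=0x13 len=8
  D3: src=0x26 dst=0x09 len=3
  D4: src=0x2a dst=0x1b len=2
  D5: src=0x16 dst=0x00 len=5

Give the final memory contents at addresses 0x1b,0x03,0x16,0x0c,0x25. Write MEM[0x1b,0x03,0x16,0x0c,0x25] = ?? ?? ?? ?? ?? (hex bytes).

MEM[0x1b,0x03,0x16,0x0c,0x25] = a8 10 d1 a8 a7

#0 dst[0x20+3] := {0x37,0xd9,0x5d}
#1 dst[0x09+4] := {0x87,0x17,0xa4,0xa8}
#2 dst[0x13+8] := {0x6e,0x49,0x6d,0xd1,0xb9,0xe2,0x10,0x8c}
#3 dst[0x09+3] := {0x97,0x87,0x17}
#4 dst[0x1b+2] := {0xa8,0xc9}
#5 dst[0x00+5] := {0xd1,0xb9,0xe2,0x10,0x8c}
query mem[0x1b]=0xa8, mem[0x03]=0x10, mem[0x16]=0xd1, mem[0x0c]=0xa8, mem[0x25]=0xa7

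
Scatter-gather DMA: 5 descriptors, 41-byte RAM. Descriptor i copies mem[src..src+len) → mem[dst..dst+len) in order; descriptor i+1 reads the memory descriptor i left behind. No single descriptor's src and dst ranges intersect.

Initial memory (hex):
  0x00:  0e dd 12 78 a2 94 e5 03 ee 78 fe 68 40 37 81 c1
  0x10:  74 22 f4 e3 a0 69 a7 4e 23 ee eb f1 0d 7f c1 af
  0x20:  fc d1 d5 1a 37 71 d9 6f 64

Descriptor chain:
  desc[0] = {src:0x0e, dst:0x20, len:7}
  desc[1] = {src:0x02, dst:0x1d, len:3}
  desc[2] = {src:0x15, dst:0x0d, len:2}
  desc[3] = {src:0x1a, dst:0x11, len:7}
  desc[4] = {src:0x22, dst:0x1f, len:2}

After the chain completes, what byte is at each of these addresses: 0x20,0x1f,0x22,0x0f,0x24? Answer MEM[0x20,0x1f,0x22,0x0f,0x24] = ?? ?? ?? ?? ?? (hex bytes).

D0: mem[0x20..0x26] <- [81 c1 74 22 f4 e3 a0]
D1: mem[0x1d..0x1f] <- [12 78 a2]
D2: mem[0x0d..0x0e] <- [69 a7]
D3: mem[0x11..0x17] <- [eb f1 0d 12 78 a2 81]
D4: mem[0x1f..0x20] <- [74 22]
query mem[0x20]=0x22, mem[0x1f]=0x74, mem[0x22]=0x74, mem[0x0f]=0xc1, mem[0x24]=0xf4

MEM[0x20,0x1f,0x22,0x0f,0x24] = 22 74 74 c1 f4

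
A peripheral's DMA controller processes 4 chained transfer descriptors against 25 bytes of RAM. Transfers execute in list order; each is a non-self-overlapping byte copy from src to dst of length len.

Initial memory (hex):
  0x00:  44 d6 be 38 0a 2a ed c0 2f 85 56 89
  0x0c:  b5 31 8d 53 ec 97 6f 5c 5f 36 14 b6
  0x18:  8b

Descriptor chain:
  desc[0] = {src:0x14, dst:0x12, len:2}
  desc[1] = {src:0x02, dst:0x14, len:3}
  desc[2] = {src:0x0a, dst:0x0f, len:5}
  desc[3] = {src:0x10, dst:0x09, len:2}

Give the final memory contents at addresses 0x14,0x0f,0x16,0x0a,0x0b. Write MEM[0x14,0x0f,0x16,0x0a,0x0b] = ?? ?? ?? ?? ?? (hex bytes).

MEM[0x14,0x0f,0x16,0x0a,0x0b] = be 56 0a b5 89

[0] 0x14->0x12 len=2 : 5f 36
[1] 0x02->0x14 len=3 : be 38 0a
[2] 0x0a->0x0f len=5 : 56 89 b5 31 8d
[3] 0x10->0x09 len=2 : 89 b5
query mem[0x14]=0xbe, mem[0x0f]=0x56, mem[0x16]=0x0a, mem[0x0a]=0xb5, mem[0x0b]=0x89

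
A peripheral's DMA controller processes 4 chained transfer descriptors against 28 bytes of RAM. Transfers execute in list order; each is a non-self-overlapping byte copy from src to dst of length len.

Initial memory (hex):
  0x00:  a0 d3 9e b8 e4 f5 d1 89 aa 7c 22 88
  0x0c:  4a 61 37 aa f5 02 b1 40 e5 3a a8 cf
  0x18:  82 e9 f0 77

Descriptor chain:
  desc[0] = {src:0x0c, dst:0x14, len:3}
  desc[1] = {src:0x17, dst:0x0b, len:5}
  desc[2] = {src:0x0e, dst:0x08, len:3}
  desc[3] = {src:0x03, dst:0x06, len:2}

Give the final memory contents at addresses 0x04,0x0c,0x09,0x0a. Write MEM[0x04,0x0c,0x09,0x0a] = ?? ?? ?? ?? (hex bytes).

MEM[0x04,0x0c,0x09,0x0a] = e4 82 77 f5

  after D0: wrote 3B at 0x14 = 4a6137
  after D1: wrote 5B at 0x0b = cf82e9f077
  after D2: wrote 3B at 0x08 = f077f5
  after D3: wrote 2B at 0x06 = b8e4
query mem[0x04]=0xe4, mem[0x0c]=0x82, mem[0x09]=0x77, mem[0x0a]=0xf5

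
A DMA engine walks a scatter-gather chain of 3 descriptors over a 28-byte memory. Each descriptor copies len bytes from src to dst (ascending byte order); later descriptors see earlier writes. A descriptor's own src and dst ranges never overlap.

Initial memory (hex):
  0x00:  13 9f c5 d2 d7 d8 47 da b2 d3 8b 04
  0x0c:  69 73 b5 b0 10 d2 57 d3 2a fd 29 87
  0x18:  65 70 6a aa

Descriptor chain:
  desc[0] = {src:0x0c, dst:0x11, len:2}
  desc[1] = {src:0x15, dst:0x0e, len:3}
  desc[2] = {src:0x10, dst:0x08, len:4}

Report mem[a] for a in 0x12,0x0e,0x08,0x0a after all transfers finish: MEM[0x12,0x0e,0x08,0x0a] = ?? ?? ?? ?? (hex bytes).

#0 dst[0x11+2] := {0x69,0x73}
#1 dst[0x0e+3] := {0xfd,0x29,0x87}
#2 dst[0x08+4] := {0x87,0x69,0x73,0xd3}
query mem[0x12]=0x73, mem[0x0e]=0xfd, mem[0x08]=0x87, mem[0x0a]=0x73

MEM[0x12,0x0e,0x08,0x0a] = 73 fd 87 73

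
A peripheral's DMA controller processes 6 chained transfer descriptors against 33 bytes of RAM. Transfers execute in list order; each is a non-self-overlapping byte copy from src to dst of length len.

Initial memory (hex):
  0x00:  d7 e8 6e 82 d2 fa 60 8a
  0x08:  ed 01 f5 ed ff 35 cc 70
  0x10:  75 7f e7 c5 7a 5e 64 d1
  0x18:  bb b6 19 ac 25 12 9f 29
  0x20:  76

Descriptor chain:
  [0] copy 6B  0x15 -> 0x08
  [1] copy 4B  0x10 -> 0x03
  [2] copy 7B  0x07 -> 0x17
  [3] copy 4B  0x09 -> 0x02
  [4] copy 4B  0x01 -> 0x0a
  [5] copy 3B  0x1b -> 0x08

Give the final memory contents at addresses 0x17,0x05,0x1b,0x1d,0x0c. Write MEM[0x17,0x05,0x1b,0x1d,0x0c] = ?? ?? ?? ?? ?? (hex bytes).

MEM[0x17,0x05,0x1b,0x1d,0x0c] = 8a b6 bb 19 d1

[0] 0x15->0x08 len=6 : 5e 64 d1 bb b6 19
[1] 0x10->0x03 len=4 : 75 7f e7 c5
[2] 0x07->0x17 len=7 : 8a 5e 64 d1 bb b6 19
[3] 0x09->0x02 len=4 : 64 d1 bb b6
[4] 0x01->0x0a len=4 : e8 64 d1 bb
[5] 0x1b->0x08 len=3 : bb b6 19
query mem[0x17]=0x8a, mem[0x05]=0xb6, mem[0x1b]=0xbb, mem[0x1d]=0x19, mem[0x0c]=0xd1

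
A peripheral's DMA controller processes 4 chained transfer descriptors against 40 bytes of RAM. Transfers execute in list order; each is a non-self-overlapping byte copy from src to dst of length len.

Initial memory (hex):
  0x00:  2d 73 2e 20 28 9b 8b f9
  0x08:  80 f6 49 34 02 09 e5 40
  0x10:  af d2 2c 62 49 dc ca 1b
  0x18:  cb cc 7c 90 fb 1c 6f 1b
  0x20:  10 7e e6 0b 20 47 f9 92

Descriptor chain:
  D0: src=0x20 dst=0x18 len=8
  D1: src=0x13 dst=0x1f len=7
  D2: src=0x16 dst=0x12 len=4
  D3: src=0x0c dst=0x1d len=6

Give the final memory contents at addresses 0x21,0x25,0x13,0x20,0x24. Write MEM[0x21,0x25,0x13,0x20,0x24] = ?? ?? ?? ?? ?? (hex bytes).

MEM[0x21,0x25,0x13,0x20,0x24] = af 7e 1b 40 10

[0] 0x20->0x18 len=8 : 10 7e e6 0b 20 47 f9 92
[1] 0x13->0x1f len=7 : 62 49 dc ca 1b 10 7e
[2] 0x16->0x12 len=4 : ca 1b 10 7e
[3] 0x0c->0x1d len=6 : 02 09 e5 40 af d2
query mem[0x21]=0xaf, mem[0x25]=0x7e, mem[0x13]=0x1b, mem[0x20]=0x40, mem[0x24]=0x10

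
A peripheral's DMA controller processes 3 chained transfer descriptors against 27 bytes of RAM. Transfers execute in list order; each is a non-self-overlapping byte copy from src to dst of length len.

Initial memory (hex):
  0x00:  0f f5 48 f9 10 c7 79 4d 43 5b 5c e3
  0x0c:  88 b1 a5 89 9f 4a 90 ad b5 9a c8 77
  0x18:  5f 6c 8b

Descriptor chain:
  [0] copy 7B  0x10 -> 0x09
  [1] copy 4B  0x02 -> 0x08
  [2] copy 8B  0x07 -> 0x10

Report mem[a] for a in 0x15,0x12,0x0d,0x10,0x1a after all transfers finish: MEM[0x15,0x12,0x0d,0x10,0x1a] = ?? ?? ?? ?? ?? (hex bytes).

D0: mem[0x09..0x0f] <- [9f 4a 90 ad b5 9a c8]
D1: mem[0x08..0x0b] <- [48 f9 10 c7]
D2: mem[0x10..0x17] <- [4d 48 f9 10 c7 ad b5 9a]
query mem[0x15]=0xad, mem[0x12]=0xf9, mem[0x0d]=0xb5, mem[0x10]=0x4d, mem[0x1a]=0x8b

MEM[0x15,0x12,0x0d,0x10,0x1a] = ad f9 b5 4d 8b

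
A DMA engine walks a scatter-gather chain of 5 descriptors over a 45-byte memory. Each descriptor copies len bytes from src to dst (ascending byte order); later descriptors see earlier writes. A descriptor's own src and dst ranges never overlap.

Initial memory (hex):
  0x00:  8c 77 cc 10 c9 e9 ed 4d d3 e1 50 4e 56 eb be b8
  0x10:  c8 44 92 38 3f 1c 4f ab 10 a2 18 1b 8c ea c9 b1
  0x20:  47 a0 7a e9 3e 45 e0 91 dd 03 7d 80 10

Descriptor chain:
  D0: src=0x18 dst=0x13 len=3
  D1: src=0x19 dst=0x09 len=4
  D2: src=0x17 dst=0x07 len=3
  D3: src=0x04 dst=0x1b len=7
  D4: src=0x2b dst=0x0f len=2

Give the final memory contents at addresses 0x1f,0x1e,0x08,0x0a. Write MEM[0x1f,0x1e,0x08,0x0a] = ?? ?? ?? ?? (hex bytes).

MEM[0x1f,0x1e,0x08,0x0a] = 10 ab 10 18

  after D0: wrote 3B at 0x13 = 10a218
  after D1: wrote 4B at 0x09 = a2181b8c
  after D2: wrote 3B at 0x07 = ab10a2
  after D3: wrote 7B at 0x1b = c9e9edab10a218
  after D4: wrote 2B at 0x0f = 8010
query mem[0x1f]=0x10, mem[0x1e]=0xab, mem[0x08]=0x10, mem[0x0a]=0x18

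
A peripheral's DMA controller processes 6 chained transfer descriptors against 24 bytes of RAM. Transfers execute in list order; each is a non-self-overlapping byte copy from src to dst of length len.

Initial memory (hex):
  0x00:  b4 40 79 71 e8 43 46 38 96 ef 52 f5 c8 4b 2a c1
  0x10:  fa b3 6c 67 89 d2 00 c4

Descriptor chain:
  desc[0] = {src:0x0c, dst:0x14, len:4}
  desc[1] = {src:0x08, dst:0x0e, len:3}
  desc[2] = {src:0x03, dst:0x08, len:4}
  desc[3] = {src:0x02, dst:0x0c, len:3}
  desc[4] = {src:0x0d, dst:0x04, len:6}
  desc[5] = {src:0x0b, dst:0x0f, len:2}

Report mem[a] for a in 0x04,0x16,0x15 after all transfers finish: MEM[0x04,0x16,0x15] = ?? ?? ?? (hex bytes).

  after D0: wrote 4B at 0x14 = c84b2ac1
  after D1: wrote 3B at 0x0e = 96ef52
  after D2: wrote 4B at 0x08 = 71e84346
  after D3: wrote 3B at 0x0c = 7971e8
  after D4: wrote 6B at 0x04 = 71e8ef52b36c
  after D5: wrote 2B at 0x0f = 4679
query mem[0x04]=0x71, mem[0x16]=0x2a, mem[0x15]=0x4b

MEM[0x04,0x16,0x15] = 71 2a 4b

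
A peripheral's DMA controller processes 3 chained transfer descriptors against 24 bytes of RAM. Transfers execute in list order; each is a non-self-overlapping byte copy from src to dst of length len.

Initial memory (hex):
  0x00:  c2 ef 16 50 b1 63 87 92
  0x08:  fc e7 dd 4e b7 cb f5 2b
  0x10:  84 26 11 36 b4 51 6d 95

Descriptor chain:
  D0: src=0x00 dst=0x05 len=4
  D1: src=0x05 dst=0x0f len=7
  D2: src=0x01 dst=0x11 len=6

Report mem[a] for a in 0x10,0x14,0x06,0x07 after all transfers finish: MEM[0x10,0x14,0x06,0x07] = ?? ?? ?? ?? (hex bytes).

D0: mem[0x05..0x08] <- [c2 ef 16 50]
D1: mem[0x0f..0x15] <- [c2 ef 16 50 e7 dd 4e]
D2: mem[0x11..0x16] <- [ef 16 50 b1 c2 ef]
query mem[0x10]=0xef, mem[0x14]=0xb1, mem[0x06]=0xef, mem[0x07]=0x16

MEM[0x10,0x14,0x06,0x07] = ef b1 ef 16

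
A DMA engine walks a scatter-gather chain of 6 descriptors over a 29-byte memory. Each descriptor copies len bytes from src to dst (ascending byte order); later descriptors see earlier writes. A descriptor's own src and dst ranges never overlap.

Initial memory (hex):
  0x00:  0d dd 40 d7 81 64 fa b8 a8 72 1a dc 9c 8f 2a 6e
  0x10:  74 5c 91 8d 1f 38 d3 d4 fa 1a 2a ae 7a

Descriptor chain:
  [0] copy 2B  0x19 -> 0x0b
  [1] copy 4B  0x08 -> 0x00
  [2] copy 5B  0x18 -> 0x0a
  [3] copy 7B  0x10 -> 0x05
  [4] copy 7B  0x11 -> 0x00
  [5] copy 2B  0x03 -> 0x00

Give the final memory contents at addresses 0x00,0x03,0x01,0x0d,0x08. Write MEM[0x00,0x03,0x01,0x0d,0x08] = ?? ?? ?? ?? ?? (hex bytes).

MEM[0x00,0x03,0x01,0x0d,0x08] = 1f 1f 38 ae 8d

[0] 0x19->0x0b len=2 : 1a 2a
[1] 0x08->0x00 len=4 : a8 72 1a 1a
[2] 0x18->0x0a len=5 : fa 1a 2a ae 7a
[3] 0x10->0x05 len=7 : 74 5c 91 8d 1f 38 d3
[4] 0x11->0x00 len=7 : 5c 91 8d 1f 38 d3 d4
[5] 0x03->0x00 len=2 : 1f 38
query mem[0x00]=0x1f, mem[0x03]=0x1f, mem[0x01]=0x38, mem[0x0d]=0xae, mem[0x08]=0x8d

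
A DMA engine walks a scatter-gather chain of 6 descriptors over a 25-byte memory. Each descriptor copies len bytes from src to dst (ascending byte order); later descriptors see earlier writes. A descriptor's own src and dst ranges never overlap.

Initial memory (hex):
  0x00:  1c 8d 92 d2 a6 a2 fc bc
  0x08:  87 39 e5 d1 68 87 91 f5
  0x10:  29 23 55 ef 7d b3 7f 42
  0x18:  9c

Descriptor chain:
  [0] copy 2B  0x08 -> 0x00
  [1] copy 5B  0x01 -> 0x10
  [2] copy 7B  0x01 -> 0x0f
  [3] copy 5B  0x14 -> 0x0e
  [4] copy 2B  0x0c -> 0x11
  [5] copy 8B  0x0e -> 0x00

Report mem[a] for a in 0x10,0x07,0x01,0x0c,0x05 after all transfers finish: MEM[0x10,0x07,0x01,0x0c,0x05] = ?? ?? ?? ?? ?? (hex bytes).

MEM[0x10,0x07,0x01,0x0c,0x05] = 7f bc bc 68 a2

D0: mem[0x00..0x01] <- [87 39]
D1: mem[0x10..0x14] <- [39 92 d2 a6 a2]
D2: mem[0x0f..0x15] <- [39 92 d2 a6 a2 fc bc]
D3: mem[0x0e..0x12] <- [fc bc 7f 42 9c]
D4: mem[0x11..0x12] <- [68 87]
D5: mem[0x00..0x07] <- [fc bc 7f 68 87 a2 fc bc]
query mem[0x10]=0x7f, mem[0x07]=0xbc, mem[0x01]=0xbc, mem[0x0c]=0x68, mem[0x05]=0xa2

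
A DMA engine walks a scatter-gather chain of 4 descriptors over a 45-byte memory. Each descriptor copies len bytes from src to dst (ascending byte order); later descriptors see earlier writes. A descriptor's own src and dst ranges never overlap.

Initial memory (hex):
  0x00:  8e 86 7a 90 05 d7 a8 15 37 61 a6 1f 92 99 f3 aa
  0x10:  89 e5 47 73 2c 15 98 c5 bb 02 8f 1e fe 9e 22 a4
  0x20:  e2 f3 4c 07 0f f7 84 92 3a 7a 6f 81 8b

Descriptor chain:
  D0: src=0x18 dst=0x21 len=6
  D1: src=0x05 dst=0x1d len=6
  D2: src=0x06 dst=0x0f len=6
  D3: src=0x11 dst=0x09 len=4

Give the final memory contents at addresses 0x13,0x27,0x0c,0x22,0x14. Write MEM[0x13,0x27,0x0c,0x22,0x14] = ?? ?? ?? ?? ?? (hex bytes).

D0: mem[0x21..0x26] <- [bb 02 8f 1e fe 9e]
D1: mem[0x1d..0x22] <- [d7 a8 15 37 61 a6]
D2: mem[0x0f..0x14] <- [a8 15 37 61 a6 1f]
D3: mem[0x09..0x0c] <- [37 61 a6 1f]
query mem[0x13]=0xa6, mem[0x27]=0x92, mem[0x0c]=0x1f, mem[0x22]=0xa6, mem[0x14]=0x1f

MEM[0x13,0x27,0x0c,0x22,0x14] = a6 92 1f a6 1f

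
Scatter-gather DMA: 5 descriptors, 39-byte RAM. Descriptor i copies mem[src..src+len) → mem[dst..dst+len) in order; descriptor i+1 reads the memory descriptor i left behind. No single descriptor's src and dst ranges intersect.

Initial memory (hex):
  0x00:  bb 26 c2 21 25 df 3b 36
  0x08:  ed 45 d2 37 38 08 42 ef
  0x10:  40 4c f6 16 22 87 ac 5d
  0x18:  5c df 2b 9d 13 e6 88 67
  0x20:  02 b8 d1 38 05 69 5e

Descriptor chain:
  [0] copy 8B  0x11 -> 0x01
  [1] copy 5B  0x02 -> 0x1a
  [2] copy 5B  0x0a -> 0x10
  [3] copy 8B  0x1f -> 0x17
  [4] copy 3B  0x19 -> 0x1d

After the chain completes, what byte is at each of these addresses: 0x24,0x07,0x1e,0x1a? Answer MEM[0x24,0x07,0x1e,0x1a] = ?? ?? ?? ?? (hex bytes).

D0: mem[0x01..0x08] <- [4c f6 16 22 87 ac 5d 5c]
D1: mem[0x1a..0x1e] <- [f6 16 22 87 ac]
D2: mem[0x10..0x14] <- [d2 37 38 08 42]
D3: mem[0x17..0x1e] <- [67 02 b8 d1 38 05 69 5e]
D4: mem[0x1d..0x1f] <- [b8 d1 38]
query mem[0x24]=0x05, mem[0x07]=0x5d, mem[0x1e]=0xd1, mem[0x1a]=0xd1

MEM[0x24,0x07,0x1e,0x1a] = 05 5d d1 d1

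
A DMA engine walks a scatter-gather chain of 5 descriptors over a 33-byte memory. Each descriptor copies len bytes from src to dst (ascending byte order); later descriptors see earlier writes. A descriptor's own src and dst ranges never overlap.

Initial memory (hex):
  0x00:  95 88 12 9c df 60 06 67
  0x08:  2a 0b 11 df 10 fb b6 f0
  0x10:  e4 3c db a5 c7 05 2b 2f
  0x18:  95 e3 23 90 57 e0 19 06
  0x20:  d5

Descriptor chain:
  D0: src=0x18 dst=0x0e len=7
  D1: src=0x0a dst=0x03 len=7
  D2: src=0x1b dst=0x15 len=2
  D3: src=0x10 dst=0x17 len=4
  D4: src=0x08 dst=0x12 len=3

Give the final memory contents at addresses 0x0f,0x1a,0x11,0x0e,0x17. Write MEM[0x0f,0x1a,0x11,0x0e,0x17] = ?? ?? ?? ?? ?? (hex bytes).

MEM[0x0f,0x1a,0x11,0x0e,0x17] = e3 e0 90 95 23

#0 dst[0x0e+7] := {0x95,0xe3,0x23,0x90,0x57,0xe0,0x19}
#1 dst[0x03+7] := {0x11,0xdf,0x10,0xfb,0x95,0xe3,0x23}
#2 dst[0x15+2] := {0x90,0x57}
#3 dst[0x17+4] := {0x23,0x90,0x57,0xe0}
#4 dst[0x12+3] := {0xe3,0x23,0x11}
query mem[0x0f]=0xe3, mem[0x1a]=0xe0, mem[0x11]=0x90, mem[0x0e]=0x95, mem[0x17]=0x23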